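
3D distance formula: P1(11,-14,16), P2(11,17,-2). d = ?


dx=0, dy=31, dz=-18
d = sqrt(0+961+324) = sqrt(1285) = 35.8469

35.8469


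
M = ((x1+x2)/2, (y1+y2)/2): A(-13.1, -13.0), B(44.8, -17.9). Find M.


Mx = (-13.1 + 44.8)/2 = 31.7/2 = 15.8500
My = (-13.0 - 17.9)/2 = -30.9/2 = -15.4500

(15.8500, -15.4500)


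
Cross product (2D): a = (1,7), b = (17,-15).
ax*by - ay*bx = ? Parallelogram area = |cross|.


cross = 1*(-15) - 7*17 = -15 - 119 = -134
Parallelogram area = |-134| = 134

cross = -134, parallelogram area = 134


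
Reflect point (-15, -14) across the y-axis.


Reflection rule for y-axis: (-x, y)
(-15, -14) -> (15, -14)

(15, -14)


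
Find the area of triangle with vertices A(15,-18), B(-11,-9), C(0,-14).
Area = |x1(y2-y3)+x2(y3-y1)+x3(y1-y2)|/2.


15*(-9+ 14) = 75
-11*(-14+ 18) = -44
0*(-18+ 9) = 0
sum = 31
Area = |31|/2 = 15.5000

15.5000 sq units


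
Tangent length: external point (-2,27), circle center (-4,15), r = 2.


d = sqrt((-2+ 4)^2 + (27-15)^2) = sqrt(4+144) = 12.1655
L = sqrt(148.0000 - 4) = sqrt(144.0000) = 12.0000

12.0000


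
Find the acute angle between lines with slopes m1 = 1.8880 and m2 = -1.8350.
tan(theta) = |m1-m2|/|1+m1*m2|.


m1-m2 = 3.723
1+m1*m2 = -2.46448
tan(theta) = |3.723/(-2.46448)| = 1.510664
theta = arctan(|3.723/(-2.46448)|) = 56.4970 degrees (acute angle)

56.4970 degrees


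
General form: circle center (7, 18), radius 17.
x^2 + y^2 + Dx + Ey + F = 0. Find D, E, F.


(x-7)^2 + (y-18)^2 = 17^2
D = -2h = -14, E = -2k = -36
F = h^2+k^2-r^2 = 49+324-289 = 84

D = -14, E = -36, F = 84


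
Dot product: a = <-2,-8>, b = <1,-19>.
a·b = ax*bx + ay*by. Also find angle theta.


a·b = -2*1 - 8*(-19) = -2 + 152 = 150
|a| = sqrt(4+64) = 8.2462
|b| = sqrt(1+361) = 19.0263
cos(theta) = 150/(sqrt(68)*sqrt(362)) = 150/sqrt(24616) = 0.956054
theta = arccos(150/sqrt(24616)) = 17.0490 degrees

a·b = 150, theta = 17.0490 deg


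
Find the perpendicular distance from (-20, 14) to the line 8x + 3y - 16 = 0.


|8*(-20) + 3*14 - 16| = |-134| = 134
sqrt(64 + 9) = sqrt(73) = 8.5440
d = 134/sqrt(73) = 15.6835

15.6835


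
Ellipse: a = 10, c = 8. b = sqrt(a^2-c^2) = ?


b^2 = 10^2 - (8)^2 = 100 - 64 = 36
b = sqrt(36) = 6

b = 6


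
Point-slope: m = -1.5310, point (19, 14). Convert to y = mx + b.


y - 14 = -1.5310(x - 19)
y = -1.5310x + 14 + 1.5310*19
y = -1.5310x + 43.0890

y = -1.5310x + 43.0890


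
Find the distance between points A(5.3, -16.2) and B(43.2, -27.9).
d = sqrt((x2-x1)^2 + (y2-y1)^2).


dx = 43.2 - 5.3 = 37.9
dy = -27.9 + 16.2 = -11.7
d = sqrt(1436.41 + 136.89) = sqrt(1573.3) = 39.6648

39.6648


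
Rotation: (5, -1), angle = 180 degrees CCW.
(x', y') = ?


cos(180) = -1, sin(180) = 0
x' = 5*(-1) + 1*0 = -5
y' = 5*0 - 1*(-1) = 1

(-5, 1)


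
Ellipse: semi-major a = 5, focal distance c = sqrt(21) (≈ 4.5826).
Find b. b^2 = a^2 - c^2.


b^2 = 5^2 - (sqrt(21))^2 = 25 - 21 = 4
b = sqrt(4) = 2

b = 2


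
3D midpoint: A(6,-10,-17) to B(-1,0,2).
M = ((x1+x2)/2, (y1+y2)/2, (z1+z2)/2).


Mx = (6- 1)/2 = 2.5000
My = (-10+0)/2 = -5.0000
Mz = (-17+2)/2 = -7.5000

M = (2.5000, -5.0000, -7.5000)


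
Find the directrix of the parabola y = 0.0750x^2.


a = 0.0750
1/(4a) = 3.3333
directrix: y = -3.3333 = -3.3333

y = -3.3333


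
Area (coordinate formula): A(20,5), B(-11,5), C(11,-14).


20*(5+ 14) = 380
-11*(-14-5) = 209
11*(5-5) = 0
sum = 589
Area = |589|/2 = 294.5000

294.5000 sq units


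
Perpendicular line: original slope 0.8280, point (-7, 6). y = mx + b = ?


Perpendicular slope = -1/m1 = -1/0.8280 = -1.2077
b2 = y0 - m2*x0 = 6 - 7/0.8280 = 6 - 8.4541 = -2.4541

y = -1.2077x - 2.4541


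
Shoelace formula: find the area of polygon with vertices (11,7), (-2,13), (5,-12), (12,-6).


sum(xi*y_{i+1}) = 11*13 - 2*(-12) + 5*(-6) + 12*7 = 221
sum(yi*x_{i+1}) = 7*(-2) + 13*5 - 12*12 - 6*11 = -159
Area = |221 + 159|/2 = 380/2 = 190.0000

190.0000 sq units


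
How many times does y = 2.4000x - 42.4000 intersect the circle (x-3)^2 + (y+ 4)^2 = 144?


Substitute y = 2.4000x - 42.4000: (x-3)^2 + (2.4000x- 42.4000+ 4)^2 = 144
Expand to Ax^2 + Bx + C = 0, where b-k = -38.4
A = 1+m^2 = 6.76
B = 2(m(b-k) - h) = 2(2.4000*(-38.4) - 3) = -190.32
C = h^2 + (b-k)^2 - r^2 = 9 + 1474.56 - 144 = 1339.56
disc = B^2-4AC = 36221.7024 - 36221.7024 = 0
disc = 0

1 intersection point (tangent)


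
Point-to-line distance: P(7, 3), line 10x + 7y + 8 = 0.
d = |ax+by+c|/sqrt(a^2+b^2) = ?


|10*7 + 7*3 + 8| = |99| = 99
sqrt(100 + 49) = sqrt(149) = 12.2066
d = 99/sqrt(149) = 8.1104

8.1104


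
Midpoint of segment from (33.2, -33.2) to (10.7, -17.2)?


Mx = (33.2 + 10.7)/2 = 43.9/2 = 21.9500
My = (-33.2 - 17.2)/2 = -50.4/2 = -25.2000

(21.9500, -25.2000)


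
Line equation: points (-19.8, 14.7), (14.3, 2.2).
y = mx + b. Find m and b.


m = (-12.5)/(34.1) = -0.3666
b = y1 - m*x1 = 14.7 - (-12.5*(-19.8))/(34.1) = 14.7 - 7.2581 = 7.4419

y = -0.3666x + 7.4419


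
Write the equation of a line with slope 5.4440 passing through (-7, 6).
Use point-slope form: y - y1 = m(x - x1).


y - 6 = 5.4440(x + 7)
y = 5.4440x + 6 - 5.4440*(-7)
y = 5.4440x + 44.1080

y = 5.4440x + 44.1080


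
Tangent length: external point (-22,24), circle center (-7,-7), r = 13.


d = sqrt((-22+ 7)^2 + (24+ 7)^2) = sqrt(225+961) = 34.4384
L = sqrt(1186.0000 - 169) = sqrt(1017.0000) = 31.8904

31.8904


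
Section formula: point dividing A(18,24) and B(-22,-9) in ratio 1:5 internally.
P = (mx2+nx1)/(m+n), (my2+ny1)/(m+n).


Px = (1*(-22) + 5*18)/6 = 68/6 = 11.3333
Py = (1*(-9) + 5*24)/6 = 111/6 = 18.5000

P = (11.3333, 18.5000)


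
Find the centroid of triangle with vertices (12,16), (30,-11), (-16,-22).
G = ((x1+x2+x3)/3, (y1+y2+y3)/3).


Gx = (12+30- 16)/3 = 26/3 = 8.6667
Gy = (16- 11- 22)/3 = -17/3 = -5.6667

G = (8.6667, -5.6667)


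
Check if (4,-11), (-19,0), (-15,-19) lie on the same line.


4*(0+ 19) - 19*(-19+ 11) - 15*(-11-0)
= 76 + 152 + 165 = 393

No, not collinear (determinant = 393)


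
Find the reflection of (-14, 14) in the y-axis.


Reflection rule for y-axis: (-x, y)
(-14, 14) -> (14, 14)

(14, 14)


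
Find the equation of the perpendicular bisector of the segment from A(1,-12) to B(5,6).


Midpoint = (3, -3)
Slope of AB = dy/dx = 18/4 = 4.5000
Perp slope = -dx/dy = -4/18 = -0.2222
b = My - (perp slope)*Mx = -3 + (4*3)/18 = -3 + 0.6667 = -2.3333

y = -0.2222x - 2.3333


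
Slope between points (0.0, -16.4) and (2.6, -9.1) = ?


dy = -9.1 + 16.4 = 7.3
dx = 2.6 - 0.0 = 2.6
m = 7.3/2.6 = 2.8077

m = 2.8077


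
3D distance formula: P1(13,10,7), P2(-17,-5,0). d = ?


dx=-30, dy=-15, dz=-7
d = sqrt(900+225+49) = sqrt(1174) = 34.2637

34.2637


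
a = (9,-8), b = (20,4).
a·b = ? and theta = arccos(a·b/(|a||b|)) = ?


a·b = 9*20 - 8*4 = 180 - 32 = 148
|a| = sqrt(81+64) = 12.0416
|b| = sqrt(400+16) = 20.3961
cos(theta) = 148/(sqrt(145)*sqrt(416)) = 148/sqrt(60320) = 0.602603
theta = arccos(148/sqrt(60320)) = 52.9435 degrees

a·b = 148, theta = 52.9435 deg


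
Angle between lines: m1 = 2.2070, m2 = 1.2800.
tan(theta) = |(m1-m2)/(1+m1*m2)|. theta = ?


m1-m2 = 0.927
1+m1*m2 = 3.82496
tan(theta) = |0.927/3.82496| = 0.242355
theta = arctan(|0.927/3.82496|) = 13.6233 degrees (acute angle)

13.6233 degrees


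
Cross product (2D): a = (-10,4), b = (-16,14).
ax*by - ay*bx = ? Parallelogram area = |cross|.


cross = -10*14 - 4*(-16) = -140 + 64 = -76
Parallelogram area = |-76| = 76

cross = -76, parallelogram area = 76


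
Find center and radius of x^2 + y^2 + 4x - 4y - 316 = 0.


h = -D/2 = -4/2 = -2
k = -E/2 = 4/2 = 2
r^2 = h^2 + k^2 - F = 4 + 4 + 316 = 324
r = 18

Center (-2, 2), radius = 18


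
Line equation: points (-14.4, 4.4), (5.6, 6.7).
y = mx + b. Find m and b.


m = (2.3)/(20.0) = 0.1150
b = y1 - m*x1 = 4.4 - (2.3*(-14.4))/(20.0) = 4.4 + 1.6560 = 6.0560

y = 0.1150x + 6.0560


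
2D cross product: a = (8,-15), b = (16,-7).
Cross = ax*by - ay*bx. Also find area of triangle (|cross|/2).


cross = 8*(-7) + 15*16 = -56 + 240 = 184
Triangle area = |184|/2 = 184/2 = 92.0000

cross = 184, triangle area = 92.0000


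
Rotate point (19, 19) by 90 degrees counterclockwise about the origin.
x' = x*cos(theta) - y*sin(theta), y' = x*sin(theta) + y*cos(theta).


cos(90) = 0, sin(90) = 1
x' = 19*0 - 19*1 = -19
y' = 19*1 + 19*0 = 19

(-19, 19)


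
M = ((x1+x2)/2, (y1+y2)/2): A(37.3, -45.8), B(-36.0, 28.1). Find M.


Mx = (37.3 - 36.0)/2 = 1.3/2 = 0.6500
My = (-45.8 + 28.1)/2 = -17.7/2 = -8.8500

(0.6500, -8.8500)


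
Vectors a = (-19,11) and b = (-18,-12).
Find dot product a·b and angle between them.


a·b = -19*(-18) + 11*(-12) = 342 - 132 = 210
|a| = sqrt(361+121) = 21.9545
|b| = sqrt(324+144) = 21.6333
cos(theta) = 210/(sqrt(482)*sqrt(468)) = 210/sqrt(225576) = 0.442153
theta = arccos(210/sqrt(225576)) = 63.7587 degrees

a·b = 210, theta = 63.7587 deg


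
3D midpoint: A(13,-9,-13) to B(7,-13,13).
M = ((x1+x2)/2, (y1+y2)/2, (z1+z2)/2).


Mx = (13+7)/2 = 10.0000
My = (-9- 13)/2 = -11.0000
Mz = (-13+13)/2 = 0

M = (10.0000, -11.0000, 0)


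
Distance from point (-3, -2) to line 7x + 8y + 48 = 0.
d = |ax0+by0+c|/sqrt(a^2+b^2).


|7*(-3) + 8*(-2) + 48| = |11| = 11
sqrt(49 + 64) = sqrt(113) = 10.6301
d = 11/sqrt(113) = 1.0348

1.0348


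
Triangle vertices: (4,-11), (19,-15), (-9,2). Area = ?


4*(-15-2) = -68
19*(2+ 11) = 247
-9*(-11+ 15) = -36
sum = 143
Area = |143|/2 = 71.5000

71.5000 sq units


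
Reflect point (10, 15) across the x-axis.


Reflection rule for x-axis: (x, -y)
(10, 15) -> (10, -15)

(10, -15)


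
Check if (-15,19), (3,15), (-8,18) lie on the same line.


-15*(15-18) + 3*(18-19) - 8*(19-15)
= 45 - 3 - 32 = 10

No, not collinear (determinant = 10)


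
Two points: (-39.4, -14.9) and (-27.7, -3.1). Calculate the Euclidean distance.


dx = -27.7 + 39.4 = 11.7
dy = -3.1 + 14.9 = 11.8
d = sqrt(136.89 + 139.24) = sqrt(276.13) = 16.6172

16.6172


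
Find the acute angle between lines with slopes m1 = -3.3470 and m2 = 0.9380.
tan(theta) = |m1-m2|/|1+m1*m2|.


m1-m2 = -4.285
1+m1*m2 = -2.139486
tan(theta) = |-4.285/(-2.139486)| = 2.002817
theta = arctan(|-4.285/(-2.139486)|) = 63.4672 degrees (acute angle)

63.4672 degrees


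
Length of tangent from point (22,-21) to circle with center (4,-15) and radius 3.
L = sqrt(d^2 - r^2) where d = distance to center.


d = sqrt((22-4)^2 + (-21+ 15)^2) = sqrt(324+36) = 18.9737
L = sqrt(360.0000 - 9) = sqrt(351.0000) = 18.7350

18.7350


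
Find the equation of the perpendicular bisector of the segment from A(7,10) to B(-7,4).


Midpoint = (0, 7)
Slope of AB = dy/dx = -6/(-14) = 0.4286
Perp slope = -dx/dy = -14/6 = -2.3333
b = My - (perp slope)*Mx = 7 + (-14*0)/(-6) = 7 + 0 = 7.0000

y = -2.3333x + 7.0000


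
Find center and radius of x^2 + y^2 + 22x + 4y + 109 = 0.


h = -D/2 = -22/2 = -11
k = -E/2 = -4/2 = -2
r^2 = h^2 + k^2 - F = 121 + 4 - 109 = 16
r = 4

Center (-11, -2), radius = 4


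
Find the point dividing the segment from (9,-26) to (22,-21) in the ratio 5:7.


Px = (5*22 + 7*9)/12 = 173/12 = 14.4167
Py = (5*(-21) + 7*(-26))/12 = -287/12 = -23.9167

P = (14.4167, -23.9167)


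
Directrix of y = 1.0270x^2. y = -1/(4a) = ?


a = 1.0270
1/(4a) = 0.2434
directrix: y = -0.2434 = -0.2434

y = -0.2434


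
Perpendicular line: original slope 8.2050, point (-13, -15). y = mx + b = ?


Perpendicular slope = -1/m1 = -1/8.2050 = -0.1219
b2 = y0 - m2*x0 = -15 - 13/8.2050 = -15 - 1.5844 = -16.5844

y = -0.1219x - 16.5844


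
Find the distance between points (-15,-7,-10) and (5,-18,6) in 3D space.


dx=20, dy=-11, dz=16
d = sqrt(400+121+256) = sqrt(777) = 27.8747

27.8747


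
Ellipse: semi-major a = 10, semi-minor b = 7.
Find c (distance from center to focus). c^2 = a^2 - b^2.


c^2 = 10^2 - 7^2 = 100 - 49 = 51
c = sqrt(51) = 7.1414

c = 7.1414


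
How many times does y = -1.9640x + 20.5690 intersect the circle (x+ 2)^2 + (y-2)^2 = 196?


Substitute y = -1.9640x + 20.5690: (x+ 2)^2 + (-1.9640x+20.5690-2)^2 = 196
Expand to Ax^2 + Bx + C = 0, where b-k = 18.569
A = 1+m^2 = 4.857296
B = 2(m(b-k) - h) = 2(-1.9640*18.569 + 2) = -68.939032
C = h^2 + (b-k)^2 - r^2 = 4 + 344.807761 - 196 = 152.807761
disc = B^2-4AC = 4752.5901 - 2968.9301 = 1783.6600
disc > 0

2 intersection points


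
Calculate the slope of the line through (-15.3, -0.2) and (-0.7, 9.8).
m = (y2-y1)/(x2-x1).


dy = 9.8 + 0.2 = 10.0
dx = -0.7 + 15.3 = 14.6
m = 10.0/14.6 = 0.6849

m = 0.6849


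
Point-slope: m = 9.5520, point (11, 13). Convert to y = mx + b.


y - 13 = 9.5520(x - 11)
y = 9.5520x + 13 - 9.5520*11
y = 9.5520x - 92.0720

y = 9.5520x - 92.0720


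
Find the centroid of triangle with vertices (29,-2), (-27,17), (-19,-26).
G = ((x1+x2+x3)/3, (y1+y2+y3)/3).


Gx = (29- 27- 19)/3 = -17/3 = -5.6667
Gy = (-2+17- 26)/3 = -11/3 = -3.6667

G = (-5.6667, -3.6667)


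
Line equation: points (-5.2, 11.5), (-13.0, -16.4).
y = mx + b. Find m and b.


m = (-27.9)/(-7.8) = 3.5769
b = y1 - m*x1 = 11.5 - (-27.9*(-5.2))/(-7.8) = 11.5 + 18.6000 = 30.1000

y = 3.5769x + 30.1000


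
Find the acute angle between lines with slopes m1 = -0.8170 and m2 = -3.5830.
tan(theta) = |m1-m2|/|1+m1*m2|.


m1-m2 = 2.766
1+m1*m2 = 3.927311
tan(theta) = |2.766/3.927311| = 0.704299
theta = arctan(|2.766/3.927311|) = 35.1570 degrees (acute angle)

35.1570 degrees


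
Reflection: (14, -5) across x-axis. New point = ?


Reflection rule for x-axis: (x, -y)
(14, -5) -> (14, 5)

(14, 5)


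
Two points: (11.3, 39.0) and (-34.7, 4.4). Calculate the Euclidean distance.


dx = -34.7 - 11.3 = -46.0
dy = 4.4 - 39.0 = -34.6
d = sqrt(2116.0 + 1197.16) = sqrt(3313.16) = 57.5601

57.5601


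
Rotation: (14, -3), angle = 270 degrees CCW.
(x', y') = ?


cos(270) = 0, sin(270) = -1
x' = 14*0 + 3*(-1) = -3
y' = 14*(-1) - 3*0 = -14

(-3, -14)


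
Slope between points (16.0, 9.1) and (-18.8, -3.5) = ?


dy = -3.5 - 9.1 = -12.6
dx = -18.8 - 16.0 = -34.8
m = -12.6/(-34.8) = 0.3621

m = 0.3621


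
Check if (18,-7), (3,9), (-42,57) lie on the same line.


18*(9-57) + 3*(57+ 7) - 42*(-7-9)
= -864 + 192 + 672 = 0

Yes, collinear (determinant = 0)


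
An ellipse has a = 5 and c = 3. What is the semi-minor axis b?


b^2 = 5^2 - (3)^2 = 25 - 9 = 16
b = sqrt(16) = 4

b = 4


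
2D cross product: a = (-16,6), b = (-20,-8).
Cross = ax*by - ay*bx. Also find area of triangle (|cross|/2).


cross = -16*(-8) - 6*(-20) = 128 + 120 = 248
Triangle area = |248|/2 = 248/2 = 124.0000

cross = 248, triangle area = 124.0000


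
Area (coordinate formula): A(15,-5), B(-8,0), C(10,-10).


15*(0+ 10) = 150
-8*(-10+ 5) = 40
10*(-5-0) = -50
sum = 140
Area = |140|/2 = 70.0000

70.0000 sq units


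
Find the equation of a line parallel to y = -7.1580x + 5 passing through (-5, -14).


Parallel lines have equal slopes.
m2 = -7.1580
b2 = -14 + 7.1580*(-5) = -49.7900

y = -7.1580x - 49.7900


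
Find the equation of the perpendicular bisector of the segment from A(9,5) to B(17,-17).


Midpoint = (13, -6)
Slope of AB = dy/dx = -22/8 = -2.7500
Perp slope = -dx/dy = 8/22 = 0.3636
b = My - (perp slope)*Mx = -6 + (8*13)/(-22) = -6 - 4.7273 = -10.7273

y = 0.3636x - 10.7273


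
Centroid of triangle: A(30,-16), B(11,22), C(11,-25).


Gx = (30+11+11)/3 = 52/3 = 17.3333
Gy = (-16+22- 25)/3 = -19/3 = -6.3333

G = (17.3333, -6.3333)


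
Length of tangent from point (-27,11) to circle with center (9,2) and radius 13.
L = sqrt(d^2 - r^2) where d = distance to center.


d = sqrt((-27-9)^2 + (11-2)^2) = sqrt(1296+81) = 37.1080
L = sqrt(1377.0000 - 169) = sqrt(1208.0000) = 34.7563

34.7563


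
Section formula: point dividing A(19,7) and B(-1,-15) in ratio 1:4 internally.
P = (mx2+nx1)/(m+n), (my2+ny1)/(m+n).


Px = (1*(-1) + 4*19)/5 = 75/5 = 15.0000
Py = (1*(-15) + 4*7)/5 = 13/5 = 2.6000

P = (15.0000, 2.6000)


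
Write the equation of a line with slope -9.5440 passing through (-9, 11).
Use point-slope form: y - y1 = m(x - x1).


y - 11 = -9.5440(x + 9)
y = -9.5440x + 11 + 9.5440*(-9)
y = -9.5440x - 74.8960

y = -9.5440x - 74.8960


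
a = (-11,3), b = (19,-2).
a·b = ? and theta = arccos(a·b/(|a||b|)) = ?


a·b = -11*19 + 3*(-2) = -209 - 6 = -215
|a| = sqrt(121+9) = 11.4018
|b| = sqrt(361+4) = 19.1050
cos(theta) = -215/(sqrt(130)*sqrt(365)) = -215/sqrt(47450) = -0.987007
theta = arccos(-215/sqrt(47450)) = 170.7539 degrees

a·b = -215, theta = 170.7539 deg


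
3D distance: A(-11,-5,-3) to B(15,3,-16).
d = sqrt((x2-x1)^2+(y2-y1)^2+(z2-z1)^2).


dx=26, dy=8, dz=-13
d = sqrt(676+64+169) = sqrt(909) = 30.1496

30.1496


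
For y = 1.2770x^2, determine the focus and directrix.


a = 1.2770
1/(4a) = 0.1958
Focus = (0, 0.1958)
Directrix: y = -0.1958

Focus = (0, 0.1958), Directrix: y = -0.1958


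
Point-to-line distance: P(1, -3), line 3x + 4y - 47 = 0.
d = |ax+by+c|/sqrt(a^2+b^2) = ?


|3*1 + 4*(-3) - 47| = |-56| = 56
sqrt(9 + 16) = sqrt(25) = 5.0000
d = 56/sqrt(25) = 11.2000

11.2000


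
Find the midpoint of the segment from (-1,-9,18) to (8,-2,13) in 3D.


Mx = (-1+8)/2 = 3.5000
My = (-9- 2)/2 = -5.5000
Mz = (18+13)/2 = 15.5000

M = (3.5000, -5.5000, 15.5000)


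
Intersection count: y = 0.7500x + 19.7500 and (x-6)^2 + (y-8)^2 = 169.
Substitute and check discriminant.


Substitute y = 0.7500x + 19.7500: (x-6)^2 + (0.7500x+19.7500-8)^2 = 169
Expand to Ax^2 + Bx + C = 0, where b-k = 11.75
A = 1+m^2 = 1.5625
B = 2(m(b-k) - h) = 2(0.7500*11.75 - 6) = 5.625
C = h^2 + (b-k)^2 - r^2 = 36 + 138.0625 - 169 = 5.0625
disc = B^2-4AC = 31.6406 - 31.6406 = 0
disc = 0

1 intersection point (tangent)


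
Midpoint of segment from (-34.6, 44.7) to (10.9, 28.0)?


Mx = (-34.6 + 10.9)/2 = -23.7/2 = -11.8500
My = (44.7 + 28.0)/2 = 72.7/2 = 36.3500

(-11.8500, 36.3500)


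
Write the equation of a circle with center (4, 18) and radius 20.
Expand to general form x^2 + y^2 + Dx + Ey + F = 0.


(x-4)^2 + (y-18)^2 = 20^2
D = -2h = -8, E = -2k = -36
F = h^2+k^2-r^2 = 16+324-400 = -60

x^2 + y^2 - 8x - 36y - 60 = 0


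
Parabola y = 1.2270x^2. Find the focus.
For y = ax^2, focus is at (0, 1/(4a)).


a = 1.2270
4a = 4.9080
focus = (0, 1/4.9080) = (0, 0.2037)

Focus = (0, 0.2037)


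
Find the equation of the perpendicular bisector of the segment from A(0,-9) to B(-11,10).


Midpoint = (-5.5, 0.5)
Slope of AB = dy/dx = 19/(-11) = -1.7273
Perp slope = -dx/dy = 11/19 = 0.5789
b = My - (perp slope)*Mx = 0.5 + (-11*(-5.5))/19 = 0.5 + 3.1842 = 3.6842

y = 0.5789x + 3.6842


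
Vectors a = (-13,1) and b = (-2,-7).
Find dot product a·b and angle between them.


a·b = -13*(-2) + 1*(-7) = 26 - 7 = 19
|a| = sqrt(169+1) = 13.0384
|b| = sqrt(4+49) = 7.2801
cos(theta) = 19/(sqrt(170)*sqrt(53)) = 19/sqrt(9010) = 0.200166
theta = arccos(19/sqrt(9010)) = 78.4533 degrees

a·b = 19, theta = 78.4533 deg


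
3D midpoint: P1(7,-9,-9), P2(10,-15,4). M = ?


Mx = (7+10)/2 = 8.5000
My = (-9- 15)/2 = -12.0000
Mz = (-9+4)/2 = -2.5000

M = (8.5000, -12.0000, -2.5000)


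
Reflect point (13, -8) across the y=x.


Reflection rule for y=x: (y, x)
(13, -8) -> (-8, 13)

(-8, 13)


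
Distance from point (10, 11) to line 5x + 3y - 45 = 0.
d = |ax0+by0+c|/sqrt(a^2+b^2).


|5*10 + 3*11 - 45| = |38| = 38
sqrt(25 + 9) = sqrt(34) = 5.8310
d = 38/sqrt(34) = 6.5169

6.5169


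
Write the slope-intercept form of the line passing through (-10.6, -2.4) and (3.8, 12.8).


m = (15.2)/(14.4) = 1.0556
b = y1 - m*x1 = -2.4 - (15.2*(-10.6))/(14.4) = -2.4 + 11.1889 = 8.7889

y = 1.0556x + 8.7889


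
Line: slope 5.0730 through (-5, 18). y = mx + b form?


y - 18 = 5.0730(x + 5)
y = 5.0730x + 18 - 5.0730*(-5)
y = 5.0730x + 43.3650

y = 5.0730x + 43.3650


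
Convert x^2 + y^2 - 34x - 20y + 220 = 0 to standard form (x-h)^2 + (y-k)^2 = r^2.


h = -D/2 = 34/2 = 17
k = -E/2 = 20/2 = 10
r^2 = h^2 + k^2 - F = 289 + 100 - 220 = 169
r = 13

Center (17, 10), radius = 13


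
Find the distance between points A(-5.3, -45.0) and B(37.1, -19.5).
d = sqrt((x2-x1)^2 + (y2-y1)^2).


dx = 37.1 + 5.3 = 42.4
dy = -19.5 + 45.0 = 25.5
d = sqrt(1797.76 + 650.25) = sqrt(2448.01) = 49.4774

49.4774


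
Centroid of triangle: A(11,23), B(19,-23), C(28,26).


Gx = (11+19+28)/3 = 58/3 = 19.3333
Gy = (23- 23+26)/3 = 26/3 = 8.6667

G = (19.3333, 8.6667)


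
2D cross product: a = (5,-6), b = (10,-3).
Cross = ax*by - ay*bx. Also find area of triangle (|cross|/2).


cross = 5*(-3) + 6*10 = -15 + 60 = 45
Triangle area = |45|/2 = 45/2 = 22.5000

cross = 45, triangle area = 22.5000


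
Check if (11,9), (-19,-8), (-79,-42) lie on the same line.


11*(-8+ 42) - 19*(-42-9) - 79*(9+ 8)
= 374 + 969 - 1343 = 0

Yes, collinear (determinant = 0)


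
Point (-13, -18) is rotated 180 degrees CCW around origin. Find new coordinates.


cos(180) = -1, sin(180) = 0
x' = -13*(-1) + 18*0 = 13
y' = -13*0 - 18*(-1) = 18

(13, 18)


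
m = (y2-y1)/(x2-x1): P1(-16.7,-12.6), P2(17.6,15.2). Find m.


dy = 15.2 + 12.6 = 27.8
dx = 17.6 + 16.7 = 34.3
m = 27.8/34.3 = 0.8105

m = 0.8105


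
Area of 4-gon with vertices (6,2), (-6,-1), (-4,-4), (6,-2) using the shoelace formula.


sum(xi*y_{i+1}) = 6*(-1) - 6*(-4) - 4*(-2) + 6*2 = 38
sum(yi*x_{i+1}) = 2*(-6) - 1*(-4) - 4*6 - 2*6 = -44
Area = |38 + 44|/2 = 82/2 = 41.0000

41.0000 sq units


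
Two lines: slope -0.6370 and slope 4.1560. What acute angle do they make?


m1-m2 = -4.793
1+m1*m2 = -1.647372
tan(theta) = |-4.793/(-1.647372)| = 2.909482
theta = arctan(|-4.793/(-1.647372)|) = 71.0320 degrees (acute angle)

71.0320 degrees


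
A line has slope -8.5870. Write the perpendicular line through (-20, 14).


Perpendicular slope = -1/m1 = -1/(-8.5870) = 0.1165
b2 = y0 - m2*x0 = 14 - 20/(-8.5870) = 14 + 2.3291 = 16.3291

y = 0.1165x + 16.3291


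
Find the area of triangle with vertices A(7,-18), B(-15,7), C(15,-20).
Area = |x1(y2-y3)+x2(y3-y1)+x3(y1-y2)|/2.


7*(7+ 20) = 189
-15*(-20+ 18) = 30
15*(-18-7) = -375
sum = -156
Area = |-156|/2 = 78.0000

78.0000 sq units


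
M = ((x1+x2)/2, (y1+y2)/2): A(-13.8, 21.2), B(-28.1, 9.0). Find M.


Mx = (-13.8 - 28.1)/2 = -41.9/2 = -20.9500
My = (21.2 + 9.0)/2 = 30.2/2 = 15.1000

(-20.9500, 15.1000)


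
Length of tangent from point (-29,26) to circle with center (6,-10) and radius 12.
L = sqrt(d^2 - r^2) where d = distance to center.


d = sqrt((-29-6)^2 + (26+ 10)^2) = sqrt(1225+1296) = 50.2096
L = sqrt(2521.0000 - 144) = sqrt(2377.0000) = 48.7545

48.7545


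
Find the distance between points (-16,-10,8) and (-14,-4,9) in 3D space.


dx=2, dy=6, dz=1
d = sqrt(4+36+1) = sqrt(41) = 6.4031

6.4031


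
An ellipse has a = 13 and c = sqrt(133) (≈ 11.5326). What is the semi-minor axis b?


b^2 = 13^2 - (sqrt(133))^2 = 169 - 133 = 36
b = sqrt(36) = 6

b = 6


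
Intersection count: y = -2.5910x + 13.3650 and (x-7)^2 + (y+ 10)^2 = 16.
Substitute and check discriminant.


Substitute y = -2.5910x + 13.3650: (x-7)^2 + (-2.5910x+13.3650+ 10)^2 = 16
Expand to Ax^2 + Bx + C = 0, where b-k = 23.365
A = 1+m^2 = 7.713281
B = 2(m(b-k) - h) = 2(-2.5910*23.365 - 7) = -135.07743
C = h^2 + (b-k)^2 - r^2 = 49 + 545.923225 - 16 = 578.923225
disc = B^2-4AC = 18245.9121 - 17861.5900 = 384.3221
disc > 0

2 intersection points


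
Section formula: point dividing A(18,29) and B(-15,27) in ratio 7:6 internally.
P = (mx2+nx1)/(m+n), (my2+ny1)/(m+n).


Px = (7*(-15) + 6*18)/13 = 3/13 = 0.2308
Py = (7*27 + 6*29)/13 = 363/13 = 27.9231

P = (0.2308, 27.9231)


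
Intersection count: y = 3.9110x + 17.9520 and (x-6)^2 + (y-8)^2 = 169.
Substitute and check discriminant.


Substitute y = 3.9110x + 17.9520: (x-6)^2 + (3.9110x+17.9520-8)^2 = 169
Expand to Ax^2 + Bx + C = 0, where b-k = 9.952
A = 1+m^2 = 16.295921
B = 2(m(b-k) - h) = 2(3.9110*9.952 - 6) = 65.844544
C = h^2 + (b-k)^2 - r^2 = 36 + 99.042304 - 169 = -33.957696
disc = B^2-4AC = 4335.5040 + 2213.4877 = 6548.9917
disc > 0

2 intersection points


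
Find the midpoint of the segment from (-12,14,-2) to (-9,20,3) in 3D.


Mx = (-12- 9)/2 = -10.5000
My = (14+20)/2 = 17.0000
Mz = (-2+3)/2 = 0.5000

M = (-10.5000, 17.0000, 0.5000)


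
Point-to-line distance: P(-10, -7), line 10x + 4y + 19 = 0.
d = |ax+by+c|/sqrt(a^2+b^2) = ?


|10*(-10) + 4*(-7) + 19| = |-109| = 109
sqrt(100 + 16) = sqrt(116) = 10.7703
d = 109/sqrt(116) = 10.1204

10.1204


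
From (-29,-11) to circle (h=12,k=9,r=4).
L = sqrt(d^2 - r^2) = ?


d = sqrt((-29-12)^2 + (-11-9)^2) = sqrt(1681+400) = 45.6180
L = sqrt(2081.0000 - 16) = sqrt(2065.0000) = 45.4423

45.4423


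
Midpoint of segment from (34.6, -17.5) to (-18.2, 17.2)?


Mx = (34.6 - 18.2)/2 = 16.4/2 = 8.2000
My = (-17.5 + 17.2)/2 = -0.3/2 = -0.1500

(8.2000, -0.1500)


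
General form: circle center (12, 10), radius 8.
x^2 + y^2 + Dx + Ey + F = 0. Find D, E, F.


(x-12)^2 + (y-10)^2 = 8^2
D = -2h = -24, E = -2k = -20
F = h^2+k^2-r^2 = 144+100-64 = 180

D = -24, E = -20, F = 180


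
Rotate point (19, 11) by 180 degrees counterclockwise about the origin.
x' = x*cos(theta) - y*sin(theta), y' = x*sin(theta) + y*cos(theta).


cos(180) = -1, sin(180) = 0
x' = 19*(-1) - 11*0 = -19
y' = 19*0 + 11*(-1) = -11

(-19, -11)


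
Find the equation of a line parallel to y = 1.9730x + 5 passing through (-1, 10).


Parallel lines have equal slopes.
m2 = 1.9730
b2 = 10 - 1.9730*(-1) = 11.9730

y = 1.9730x + 11.9730


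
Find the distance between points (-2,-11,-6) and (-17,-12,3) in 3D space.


dx=-15, dy=-1, dz=9
d = sqrt(225+1+81) = sqrt(307) = 17.5214

17.5214


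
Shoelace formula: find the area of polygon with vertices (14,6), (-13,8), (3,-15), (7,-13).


sum(xi*y_{i+1}) = 14*8 - 13*(-15) + 3*(-13) + 7*6 = 310
sum(yi*x_{i+1}) = 6*(-13) + 8*3 - 15*7 - 13*14 = -341
Area = |310 + 341|/2 = 651/2 = 325.5000

325.5000 sq units


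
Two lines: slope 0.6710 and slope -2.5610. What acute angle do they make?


m1-m2 = 3.232
1+m1*m2 = -0.718431
tan(theta) = |3.232/(-0.718431)| = 4.498692
theta = arctan(|3.232/(-0.718431)|) = 77.4677 degrees (acute angle)

77.4677 degrees


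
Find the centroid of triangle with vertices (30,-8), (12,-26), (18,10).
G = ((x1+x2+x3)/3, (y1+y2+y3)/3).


Gx = (30+12+18)/3 = 60/3 = 20.0000
Gy = (-8- 26+10)/3 = -24/3 = -8.0000

G = (20.0000, -8.0000)


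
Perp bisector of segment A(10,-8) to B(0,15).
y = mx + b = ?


Midpoint = (5, 3.5)
Slope of AB = dy/dx = 23/(-10) = -2.3000
Perp slope = -dx/dy = 10/23 = 0.4348
b = My - (perp slope)*Mx = 3.5 + (-10*5)/23 = 3.5 - 2.1739 = 1.3261

y = 0.4348x + 1.3261


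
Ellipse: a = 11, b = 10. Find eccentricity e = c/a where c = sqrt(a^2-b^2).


c = sqrt(121-100) = sqrt(21) = 4.5826
e = c/a = sqrt(21)/11 = 0.4166

e = 0.4166


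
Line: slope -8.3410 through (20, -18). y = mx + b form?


y + 18 = -8.3410(x - 20)
y = -8.3410x - 18 + 8.3410*20
y = -8.3410x + 148.8200

y = -8.3410x + 148.8200


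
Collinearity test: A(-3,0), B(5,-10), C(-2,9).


-3*(-10-9) + 5*(9-0) - 2*(0+ 10)
= 57 + 45 - 20 = 82

No, not collinear (determinant = 82)


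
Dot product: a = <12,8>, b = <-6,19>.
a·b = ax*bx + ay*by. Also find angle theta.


a·b = 12*(-6) + 8*19 = -72 + 152 = 80
|a| = sqrt(144+64) = 14.4222
|b| = sqrt(36+361) = 19.9249
cos(theta) = 80/(sqrt(208)*sqrt(397)) = 80/sqrt(82576) = 0.278396
theta = arccos(80/sqrt(82576)) = 73.8355 degrees

a·b = 80, theta = 73.8355 deg


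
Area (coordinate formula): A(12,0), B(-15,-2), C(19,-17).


12*(-2+ 17) = 180
-15*(-17-0) = 255
19*(0+ 2) = 38
sum = 473
Area = |473|/2 = 236.5000

236.5000 sq units


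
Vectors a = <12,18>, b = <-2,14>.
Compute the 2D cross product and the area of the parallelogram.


cross = 12*14 - 18*(-2) = 168 + 36 = 204
Parallelogram area = |204| = 204

cross = 204, parallelogram area = 204


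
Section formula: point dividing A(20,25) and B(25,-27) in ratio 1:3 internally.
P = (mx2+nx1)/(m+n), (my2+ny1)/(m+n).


Px = (1*25 + 3*20)/4 = 85/4 = 21.2500
Py = (1*(-27) + 3*25)/4 = 48/4 = 12.0000

P = (21.2500, 12.0000)


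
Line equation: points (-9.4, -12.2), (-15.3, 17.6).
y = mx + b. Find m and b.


m = (29.8)/(-5.9) = -5.0508
b = y1 - m*x1 = -12.2 - (29.8*(-9.4))/(-5.9) = -12.2 - 47.4780 = -59.6780

y = -5.0508x - 59.6780


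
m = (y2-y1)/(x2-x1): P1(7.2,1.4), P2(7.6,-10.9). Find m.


dy = -10.9 - 1.4 = -12.3
dx = 7.6 - 7.2 = 0.4
m = -12.3/0.4 = -30.7500

m = -30.7500


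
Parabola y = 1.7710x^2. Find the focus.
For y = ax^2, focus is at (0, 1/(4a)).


a = 1.7710
4a = 7.0840
focus = (0, 1/7.0840) = (0, 0.1412)

Focus = (0, 0.1412)


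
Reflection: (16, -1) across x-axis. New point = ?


Reflection rule for x-axis: (x, -y)
(16, -1) -> (16, 1)

(16, 1)


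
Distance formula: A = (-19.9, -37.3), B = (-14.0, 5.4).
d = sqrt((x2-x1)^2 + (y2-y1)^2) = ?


dx = -14.0 + 19.9 = 5.9
dy = 5.4 + 37.3 = 42.7
d = sqrt(34.81 + 1823.29) = sqrt(1858.1) = 43.1057

43.1057


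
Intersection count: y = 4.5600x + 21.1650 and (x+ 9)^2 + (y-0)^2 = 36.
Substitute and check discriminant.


Substitute y = 4.5600x + 21.1650: (x+ 9)^2 + (4.5600x+21.1650-0)^2 = 36
Expand to Ax^2 + Bx + C = 0, where b-k = 21.165
A = 1+m^2 = 21.7936
B = 2(m(b-k) - h) = 2(4.5600*21.165 + 9) = 211.0248
C = h^2 + (b-k)^2 - r^2 = 81 + 447.957225 - 36 = 492.957225
disc = B^2-4AC = 44531.4662 - 42973.2503 = 1558.2159
disc > 0

2 intersection points


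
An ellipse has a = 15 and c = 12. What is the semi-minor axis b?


b^2 = 15^2 - (12)^2 = 225 - 144 = 81
b = sqrt(81) = 9

b = 9


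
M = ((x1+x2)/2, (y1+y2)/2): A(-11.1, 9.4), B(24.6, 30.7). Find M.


Mx = (-11.1 + 24.6)/2 = 13.5/2 = 6.7500
My = (9.4 + 30.7)/2 = 40.1/2 = 20.0500

(6.7500, 20.0500)


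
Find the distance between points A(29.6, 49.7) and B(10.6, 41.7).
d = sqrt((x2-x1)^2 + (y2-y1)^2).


dx = 10.6 - 29.6 = -19.0
dy = 41.7 - 49.7 = -8.0
d = sqrt(361.0 + 64.0) = sqrt(425.0) = 20.6155

20.6155


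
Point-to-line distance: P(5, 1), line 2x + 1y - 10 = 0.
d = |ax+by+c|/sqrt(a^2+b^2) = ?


|2*5 + 1*1 - 10| = |1| = 1
sqrt(4 + 1) = sqrt(5) = 2.2361
d = 1/sqrt(5) = 0.4472

0.4472


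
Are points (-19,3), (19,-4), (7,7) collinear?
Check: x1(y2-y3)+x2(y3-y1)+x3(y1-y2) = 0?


-19*(-4-7) + 19*(7-3) + 7*(3+ 4)
= 209 + 76 + 49 = 334

No, not collinear (determinant = 334)


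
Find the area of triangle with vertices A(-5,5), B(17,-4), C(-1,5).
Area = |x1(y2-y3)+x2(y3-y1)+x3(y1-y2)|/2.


-5*(-4-5) = 45
17*(5-5) = 0
-1*(5+ 4) = -9
sum = 36
Area = |36|/2 = 18.0000

18.0000 sq units


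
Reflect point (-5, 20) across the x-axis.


Reflection rule for x-axis: (x, -y)
(-5, 20) -> (-5, -20)

(-5, -20)


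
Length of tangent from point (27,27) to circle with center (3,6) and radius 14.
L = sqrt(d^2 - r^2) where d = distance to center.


d = sqrt((27-3)^2 + (27-6)^2) = sqrt(576+441) = 31.8904
L = sqrt(1017.0000 - 196) = sqrt(821.0000) = 28.6531

28.6531


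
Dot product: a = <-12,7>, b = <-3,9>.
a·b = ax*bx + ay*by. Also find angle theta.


a·b = -12*(-3) + 7*9 = 36 + 63 = 99
|a| = sqrt(144+49) = 13.8924
|b| = sqrt(9+81) = 9.4868
cos(theta) = 99/(sqrt(193)*sqrt(90)) = 99/sqrt(17370) = 0.751165
theta = arccos(99/sqrt(17370)) = 41.3086 degrees

a·b = 99, theta = 41.3086 deg


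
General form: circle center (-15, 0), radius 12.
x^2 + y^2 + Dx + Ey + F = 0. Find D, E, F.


(x+ 15)^2 + (y-0)^2 = 12^2
D = -2h = 30, E = -2k = 0
F = h^2+k^2-r^2 = 225+0-144 = 81

D = 30, E = 0, F = 81


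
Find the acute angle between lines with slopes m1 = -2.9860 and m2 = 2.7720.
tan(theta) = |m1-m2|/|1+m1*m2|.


m1-m2 = -5.758
1+m1*m2 = -7.277192
tan(theta) = |-5.758/(-7.277192)| = 0.791239
theta = arctan(|-5.758/(-7.277192)|) = 38.3524 degrees (acute angle)

38.3524 degrees


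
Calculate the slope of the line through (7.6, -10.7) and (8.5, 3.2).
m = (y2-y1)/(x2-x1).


dy = 3.2 + 10.7 = 13.9
dx = 8.5 - 7.6 = 0.9
m = 13.9/0.9 = 15.4444

m = 15.4444


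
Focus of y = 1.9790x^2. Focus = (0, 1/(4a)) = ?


a = 1.9790
4a = 7.9160
focus = (0, 1/7.9160) = (0, 0.1263)

Focus = (0, 0.1263)


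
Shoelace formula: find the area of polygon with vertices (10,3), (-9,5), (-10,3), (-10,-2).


sum(xi*y_{i+1}) = 10*5 - 9*3 - 10*(-2) - 10*3 = 13
sum(yi*x_{i+1}) = 3*(-9) + 5*(-10) + 3*(-10) - 2*10 = -127
Area = |13 + 127|/2 = 140/2 = 70.0000

70.0000 sq units


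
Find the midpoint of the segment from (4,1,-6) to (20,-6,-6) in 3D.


Mx = (4+20)/2 = 12.0000
My = (1- 6)/2 = -2.5000
Mz = (-6- 6)/2 = -6.0000

M = (12.0000, -2.5000, -6.0000)


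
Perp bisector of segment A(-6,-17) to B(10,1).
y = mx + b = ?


Midpoint = (2, -8)
Slope of AB = dy/dx = 18/16 = 1.1250
Perp slope = -dx/dy = -16/18 = -0.8889
b = My - (perp slope)*Mx = -8 + (16*2)/18 = -8 + 1.7778 = -6.2222

y = -0.8889x - 6.2222


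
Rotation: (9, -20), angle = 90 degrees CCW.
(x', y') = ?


cos(90) = 0, sin(90) = 1
x' = 9*0 + 20*1 = 20
y' = 9*1 - 20*0 = 9

(20, 9)


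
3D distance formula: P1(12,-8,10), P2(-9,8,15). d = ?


dx=-21, dy=16, dz=5
d = sqrt(441+256+25) = sqrt(722) = 26.8701

26.8701


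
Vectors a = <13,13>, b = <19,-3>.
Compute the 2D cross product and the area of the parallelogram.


cross = 13*(-3) - 13*19 = -39 - 247 = -286
Parallelogram area = |-286| = 286

cross = -286, parallelogram area = 286


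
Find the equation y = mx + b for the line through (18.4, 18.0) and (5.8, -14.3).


m = (-32.3)/(-12.6) = 2.5635
b = y1 - m*x1 = 18.0 - (-32.3*18.4)/(-12.6) = 18.0 - 47.1683 = -29.1683

y = 2.5635x - 29.1683


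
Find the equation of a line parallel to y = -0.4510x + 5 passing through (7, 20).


Parallel lines have equal slopes.
m2 = -0.4510
b2 = 20 + 0.4510*7 = 23.1570

y = -0.4510x + 23.1570


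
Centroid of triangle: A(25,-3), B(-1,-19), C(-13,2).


Gx = (25- 1- 13)/3 = 11/3 = 3.6667
Gy = (-3- 19+2)/3 = -20/3 = -6.6667

G = (3.6667, -6.6667)


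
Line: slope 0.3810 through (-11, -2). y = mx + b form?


y + 2 = 0.3810(x + 11)
y = 0.3810x - 2 - 0.3810*(-11)
y = 0.3810x + 2.1910

y = 0.3810x + 2.1910


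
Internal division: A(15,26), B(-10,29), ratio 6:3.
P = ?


Px = (6*(-10) + 3*15)/9 = -15/9 = -1.6667
Py = (6*29 + 3*26)/9 = 252/9 = 28.0000

P = (-1.6667, 28.0000)


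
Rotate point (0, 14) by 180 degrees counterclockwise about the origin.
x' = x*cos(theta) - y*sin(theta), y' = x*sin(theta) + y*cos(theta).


cos(180) = -1, sin(180) = 0
x' = 0*(-1) - 14*0 = 0
y' = 0*0 + 14*(-1) = -14

(0, -14)


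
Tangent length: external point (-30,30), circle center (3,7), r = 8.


d = sqrt((-30-3)^2 + (30-7)^2) = sqrt(1089+529) = 40.2244
L = sqrt(1618.0000 - 64) = sqrt(1554.0000) = 39.4208

39.4208


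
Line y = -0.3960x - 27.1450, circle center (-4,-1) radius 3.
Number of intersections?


Substitute y = -0.3960x - 27.1450: (x+ 4)^2 + (-0.3960x- 27.1450+ 1)^2 = 9
Expand to Ax^2 + Bx + C = 0, where b-k = -26.145
A = 1+m^2 = 1.156816
B = 2(m(b-k) - h) = 2(-0.3960*(-26.145) + 4) = 28.70684
C = h^2 + (b-k)^2 - r^2 = 16 + 683.561025 - 9 = 690.561025
disc = B^2-4AC = 824.0827 - 3195.4082 = -2371.3255
disc < 0

0 intersection points


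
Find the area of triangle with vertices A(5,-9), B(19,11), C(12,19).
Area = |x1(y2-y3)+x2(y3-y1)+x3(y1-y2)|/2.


5*(11-19) = -40
19*(19+ 9) = 532
12*(-9-11) = -240
sum = 252
Area = |252|/2 = 126.0000

126.0000 sq units


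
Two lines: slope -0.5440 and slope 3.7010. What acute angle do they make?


m1-m2 = -4.245
1+m1*m2 = -1.013344
tan(theta) = |-4.245/(-1.013344)| = 4.189101
theta = arctan(|-4.245/(-1.013344)|) = 76.5739 degrees (acute angle)

76.5739 degrees


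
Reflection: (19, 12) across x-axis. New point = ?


Reflection rule for x-axis: (x, -y)
(19, 12) -> (19, -12)

(19, -12)


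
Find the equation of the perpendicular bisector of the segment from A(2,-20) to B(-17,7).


Midpoint = (-7.5, -6.5)
Slope of AB = dy/dx = 27/(-19) = -1.4211
Perp slope = -dx/dy = 19/27 = 0.7037
b = My - (perp slope)*Mx = -6.5 + (-19*(-7.5))/27 = -6.5 + 5.2778 = -1.2222

y = 0.7037x - 1.2222


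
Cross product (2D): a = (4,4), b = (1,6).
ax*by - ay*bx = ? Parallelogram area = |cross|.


cross = 4*6 - 4*1 = 24 - 4 = 20
Parallelogram area = |20| = 20

cross = 20, parallelogram area = 20


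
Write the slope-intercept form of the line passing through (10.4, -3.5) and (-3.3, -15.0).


m = (-11.5)/(-13.7) = 0.8394
b = y1 - m*x1 = -3.5 - (-11.5*10.4)/(-13.7) = -3.5 - 8.7299 = -12.2299

y = 0.8394x - 12.2299


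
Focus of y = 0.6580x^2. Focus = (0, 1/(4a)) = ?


a = 0.6580
4a = 2.6320
focus = (0, 1/2.6320) = (0, 0.3799)

Focus = (0, 0.3799)


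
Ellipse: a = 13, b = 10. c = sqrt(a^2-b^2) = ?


c^2 = 13^2 - 10^2 = 169 - 100 = 69
c = sqrt(69) = 8.3066

c = 8.3066


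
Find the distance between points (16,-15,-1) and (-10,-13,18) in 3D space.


dx=-26, dy=2, dz=19
d = sqrt(676+4+361) = sqrt(1041) = 32.2645

32.2645


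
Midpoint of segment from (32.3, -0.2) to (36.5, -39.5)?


Mx = (32.3 + 36.5)/2 = 68.8/2 = 34.4000
My = (-0.2 - 39.5)/2 = -39.7/2 = -19.8500

(34.4000, -19.8500)


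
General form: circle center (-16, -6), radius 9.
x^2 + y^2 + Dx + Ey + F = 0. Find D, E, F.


(x+ 16)^2 + (y+ 6)^2 = 9^2
D = -2h = 32, E = -2k = 12
F = h^2+k^2-r^2 = 256+36-81 = 211

D = 32, E = 12, F = 211


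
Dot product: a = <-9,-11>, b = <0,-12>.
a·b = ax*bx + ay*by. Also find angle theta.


a·b = -9*0 - 11*(-12) = 0 + 132 = 132
|a| = sqrt(81+121) = 14.2127
|b| = sqrt(0+144) = 12.0000
cos(theta) = 132/(sqrt(202)*sqrt(144)) = 132/sqrt(29088) = 0.773957
theta = arccos(132/sqrt(29088)) = 39.2894 degrees

a·b = 132, theta = 39.2894 deg


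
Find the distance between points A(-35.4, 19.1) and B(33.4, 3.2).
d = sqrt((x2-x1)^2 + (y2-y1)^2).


dx = 33.4 + 35.4 = 68.8
dy = 3.2 - 19.1 = -15.9
d = sqrt(4733.44 + 252.81) = sqrt(4986.25) = 70.6134

70.6134


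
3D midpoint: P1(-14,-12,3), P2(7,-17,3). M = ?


Mx = (-14+7)/2 = -3.5000
My = (-12- 17)/2 = -14.5000
Mz = (3+3)/2 = 3.0000

M = (-3.5000, -14.5000, 3.0000)


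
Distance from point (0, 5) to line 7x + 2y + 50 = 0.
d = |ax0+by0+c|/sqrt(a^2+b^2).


|7*0 + 2*5 + 50| = |60| = 60
sqrt(49 + 4) = sqrt(53) = 7.2801
d = 60/sqrt(53) = 8.2416

8.2416


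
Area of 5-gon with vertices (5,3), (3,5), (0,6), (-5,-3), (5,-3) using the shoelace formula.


sum(xi*y_{i+1}) = 5*5 + 3*6 + 0*(-3) - 5*(-3) + 5*3 = 73
sum(yi*x_{i+1}) = 3*3 + 5*0 + 6*(-5) - 3*5 - 3*5 = -51
Area = |73 + 51|/2 = 124/2 = 62.0000

62.0000 sq units


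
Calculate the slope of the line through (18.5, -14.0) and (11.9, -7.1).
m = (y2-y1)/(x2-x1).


dy = -7.1 + 14.0 = 6.9
dx = 11.9 - 18.5 = -6.6
m = 6.9/(-6.6) = -1.0455

m = -1.0455


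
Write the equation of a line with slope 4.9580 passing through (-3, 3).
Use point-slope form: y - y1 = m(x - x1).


y - 3 = 4.9580(x + 3)
y = 4.9580x + 3 - 4.9580*(-3)
y = 4.9580x + 17.8740

y = 4.9580x + 17.8740


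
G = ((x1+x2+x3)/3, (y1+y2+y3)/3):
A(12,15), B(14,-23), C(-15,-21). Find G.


Gx = (12+14- 15)/3 = 11/3 = 3.6667
Gy = (15- 23- 21)/3 = -29/3 = -9.6667

G = (3.6667, -9.6667)


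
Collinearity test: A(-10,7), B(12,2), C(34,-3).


-10*(2+ 3) + 12*(-3-7) + 34*(7-2)
= -50 - 120 + 170 = 0

Yes, collinear (determinant = 0)


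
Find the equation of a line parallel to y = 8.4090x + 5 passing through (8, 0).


Parallel lines have equal slopes.
m2 = 8.4090
b2 = 0 - 8.4090*8 = -67.2720

y = 8.4090x - 67.2720


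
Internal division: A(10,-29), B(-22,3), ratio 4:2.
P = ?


Px = (4*(-22) + 2*10)/6 = -68/6 = -11.3333
Py = (4*3 + 2*(-29))/6 = -46/6 = -7.6667

P = (-11.3333, -7.6667)


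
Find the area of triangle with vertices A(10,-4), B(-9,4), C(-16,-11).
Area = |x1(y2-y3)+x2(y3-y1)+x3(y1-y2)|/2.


10*(4+ 11) = 150
-9*(-11+ 4) = 63
-16*(-4-4) = 128
sum = 341
Area = |341|/2 = 170.5000

170.5000 sq units
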